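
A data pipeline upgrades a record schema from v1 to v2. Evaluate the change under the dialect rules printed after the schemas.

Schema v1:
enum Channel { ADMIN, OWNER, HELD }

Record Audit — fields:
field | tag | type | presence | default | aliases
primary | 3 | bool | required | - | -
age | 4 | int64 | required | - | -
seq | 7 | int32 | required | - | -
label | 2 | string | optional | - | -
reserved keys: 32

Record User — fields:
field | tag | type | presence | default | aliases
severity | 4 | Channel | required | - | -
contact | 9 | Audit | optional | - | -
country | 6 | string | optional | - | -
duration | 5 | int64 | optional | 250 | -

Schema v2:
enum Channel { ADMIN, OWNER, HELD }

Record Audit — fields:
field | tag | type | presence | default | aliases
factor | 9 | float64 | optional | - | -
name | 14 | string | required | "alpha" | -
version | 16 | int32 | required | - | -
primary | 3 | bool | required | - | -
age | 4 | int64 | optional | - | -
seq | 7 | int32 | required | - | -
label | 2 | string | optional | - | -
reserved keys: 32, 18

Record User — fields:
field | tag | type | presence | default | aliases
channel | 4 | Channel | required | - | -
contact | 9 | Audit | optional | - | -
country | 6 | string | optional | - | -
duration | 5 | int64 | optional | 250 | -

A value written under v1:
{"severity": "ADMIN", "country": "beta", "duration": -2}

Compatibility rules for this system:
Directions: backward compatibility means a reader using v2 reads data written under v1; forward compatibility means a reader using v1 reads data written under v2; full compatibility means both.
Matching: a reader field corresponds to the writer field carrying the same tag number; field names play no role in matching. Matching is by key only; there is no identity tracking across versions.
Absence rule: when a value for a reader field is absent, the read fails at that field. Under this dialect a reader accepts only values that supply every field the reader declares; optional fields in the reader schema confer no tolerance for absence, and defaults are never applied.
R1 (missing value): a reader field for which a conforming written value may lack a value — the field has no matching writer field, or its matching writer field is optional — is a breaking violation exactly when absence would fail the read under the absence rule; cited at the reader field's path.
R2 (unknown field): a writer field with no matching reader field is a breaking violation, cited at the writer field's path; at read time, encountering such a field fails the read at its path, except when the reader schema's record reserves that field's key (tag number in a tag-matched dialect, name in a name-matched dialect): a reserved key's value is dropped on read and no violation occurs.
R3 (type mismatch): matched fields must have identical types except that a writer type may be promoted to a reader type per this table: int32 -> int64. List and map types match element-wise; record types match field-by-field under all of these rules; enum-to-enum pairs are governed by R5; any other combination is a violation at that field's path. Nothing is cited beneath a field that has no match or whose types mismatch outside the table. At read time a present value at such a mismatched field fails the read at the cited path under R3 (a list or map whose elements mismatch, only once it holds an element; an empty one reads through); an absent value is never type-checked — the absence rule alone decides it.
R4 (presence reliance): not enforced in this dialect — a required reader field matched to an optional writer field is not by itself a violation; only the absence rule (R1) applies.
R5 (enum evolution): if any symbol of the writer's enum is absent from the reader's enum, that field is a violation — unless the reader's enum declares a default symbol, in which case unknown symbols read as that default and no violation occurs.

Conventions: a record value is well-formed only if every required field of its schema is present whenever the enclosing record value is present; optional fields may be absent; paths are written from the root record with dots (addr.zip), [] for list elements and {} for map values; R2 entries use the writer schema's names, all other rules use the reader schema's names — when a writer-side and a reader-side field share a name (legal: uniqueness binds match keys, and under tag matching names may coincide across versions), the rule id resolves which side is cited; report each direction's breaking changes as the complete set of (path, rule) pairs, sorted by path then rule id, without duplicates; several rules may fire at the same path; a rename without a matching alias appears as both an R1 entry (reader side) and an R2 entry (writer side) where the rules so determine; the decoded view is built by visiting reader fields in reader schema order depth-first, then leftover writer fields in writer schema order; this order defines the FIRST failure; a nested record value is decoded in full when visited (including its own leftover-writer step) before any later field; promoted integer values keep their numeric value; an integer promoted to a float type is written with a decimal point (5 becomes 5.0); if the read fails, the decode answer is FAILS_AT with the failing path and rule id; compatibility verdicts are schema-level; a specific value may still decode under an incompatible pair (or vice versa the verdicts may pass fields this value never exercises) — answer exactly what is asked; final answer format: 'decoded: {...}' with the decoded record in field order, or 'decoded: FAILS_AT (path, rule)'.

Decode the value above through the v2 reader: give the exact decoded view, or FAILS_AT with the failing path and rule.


decoded: FAILS_AT (contact, R1)

each type pair in User: writer, then reader
decoding the User value with the v2 reader:
  channel := "ADMIN" (from writer severity)
  read fails at contact under R1 (no fill)
  => FAILS_AT (contact, R1)
ruling out the remaining User differences:
  added field version to record Audit: required int32, tag 16 (in v2 it sits immediately before primary) -> a verdict-level change on User — the shown value reads the same
  added field factor to record Audit: optional float64, tag 9 (in v2 it sits immediately before primary) -> a verdict-level change on User — the shown value reads the same
  renamed field severity to channel in record User -> inert under this dialect — no rule fires on User and the result does not move
  added field name to record Audit: required string, tag 14, default "alpha" (in v2 it sits immediately before primary) -> a verdict-level change on User — the shown value reads the same
  field age in record Audit: required changed to optional -> a verdict-level change on User — the shown value reads the same


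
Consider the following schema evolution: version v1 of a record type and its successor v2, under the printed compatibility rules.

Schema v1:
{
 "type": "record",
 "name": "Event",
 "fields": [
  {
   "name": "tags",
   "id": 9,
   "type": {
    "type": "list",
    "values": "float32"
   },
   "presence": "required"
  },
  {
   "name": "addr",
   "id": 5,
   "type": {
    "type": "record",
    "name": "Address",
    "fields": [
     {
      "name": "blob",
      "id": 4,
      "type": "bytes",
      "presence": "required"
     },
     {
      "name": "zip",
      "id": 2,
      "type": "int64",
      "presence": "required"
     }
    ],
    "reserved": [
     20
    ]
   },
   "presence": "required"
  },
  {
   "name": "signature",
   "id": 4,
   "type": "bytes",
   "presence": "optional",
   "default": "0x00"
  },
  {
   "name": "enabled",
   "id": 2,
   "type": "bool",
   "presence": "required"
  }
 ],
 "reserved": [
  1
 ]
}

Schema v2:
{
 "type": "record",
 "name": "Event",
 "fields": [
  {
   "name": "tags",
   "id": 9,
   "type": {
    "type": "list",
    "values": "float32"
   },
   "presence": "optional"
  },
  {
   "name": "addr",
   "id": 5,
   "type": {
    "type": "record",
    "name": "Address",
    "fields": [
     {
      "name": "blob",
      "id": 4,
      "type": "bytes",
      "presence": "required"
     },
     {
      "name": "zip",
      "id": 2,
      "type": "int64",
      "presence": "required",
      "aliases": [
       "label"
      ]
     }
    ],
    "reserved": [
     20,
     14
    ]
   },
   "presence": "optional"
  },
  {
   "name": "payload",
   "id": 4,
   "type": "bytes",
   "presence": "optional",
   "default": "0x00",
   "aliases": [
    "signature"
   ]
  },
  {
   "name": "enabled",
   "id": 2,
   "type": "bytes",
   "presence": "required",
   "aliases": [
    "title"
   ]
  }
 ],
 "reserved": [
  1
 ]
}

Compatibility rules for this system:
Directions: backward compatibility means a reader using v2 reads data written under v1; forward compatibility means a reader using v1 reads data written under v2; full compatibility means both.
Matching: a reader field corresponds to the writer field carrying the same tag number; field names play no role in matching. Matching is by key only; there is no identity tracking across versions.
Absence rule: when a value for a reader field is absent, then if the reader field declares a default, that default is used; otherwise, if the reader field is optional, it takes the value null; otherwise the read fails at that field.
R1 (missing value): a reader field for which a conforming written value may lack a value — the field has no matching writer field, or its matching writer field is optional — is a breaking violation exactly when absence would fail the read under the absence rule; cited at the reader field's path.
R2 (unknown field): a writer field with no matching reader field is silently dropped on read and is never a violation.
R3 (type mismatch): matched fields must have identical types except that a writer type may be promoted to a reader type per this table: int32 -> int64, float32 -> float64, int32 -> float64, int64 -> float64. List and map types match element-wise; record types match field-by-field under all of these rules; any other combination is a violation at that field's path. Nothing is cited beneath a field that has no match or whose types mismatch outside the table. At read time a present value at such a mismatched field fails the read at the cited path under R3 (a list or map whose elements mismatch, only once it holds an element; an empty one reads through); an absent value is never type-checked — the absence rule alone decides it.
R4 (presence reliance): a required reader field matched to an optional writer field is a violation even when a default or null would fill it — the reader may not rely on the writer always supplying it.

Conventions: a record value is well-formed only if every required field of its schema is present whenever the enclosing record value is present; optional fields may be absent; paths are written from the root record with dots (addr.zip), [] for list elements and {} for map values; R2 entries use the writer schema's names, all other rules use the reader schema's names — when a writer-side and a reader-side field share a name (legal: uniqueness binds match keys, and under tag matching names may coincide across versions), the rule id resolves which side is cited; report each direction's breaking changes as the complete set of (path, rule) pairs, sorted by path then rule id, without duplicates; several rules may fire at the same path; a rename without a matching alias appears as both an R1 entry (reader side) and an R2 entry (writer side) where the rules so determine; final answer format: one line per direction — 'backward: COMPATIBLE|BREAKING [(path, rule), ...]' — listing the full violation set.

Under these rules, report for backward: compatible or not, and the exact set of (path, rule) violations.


in Event below, arrows point writer -> reader
checking backward for Event: reader v2 against writer v1:
  tags <- tags (list<float32> -> list<float32>, writer required)
  addr <- addr (Address -> Address, writer required)
  payload <- signature (bytes -> bytes, writer optional)
  enabled <- enabled (bool -> bytes, writer required)
  addr.blob <- addr.blob (bytes -> bytes, writer required)
  addr.zip <- addr.zip (int64 -> int64, writer required)
  breaking: (enabled, R3)
  backward on Event therefore BREAKING (1)
diffs on Event not affecting the asked answer:
  field addr in record Event: required changed to optional -> fires only in the forward direction of Event, which is not asked here
  renamed field signature to payload in record Event (alias signature declared on the renamed field) -> triggers nothing under Event's printed rules — same verdict
  field tags in record Event: required changed to optional -> fires only in the forward direction of Event, which is not asked here

backward: BREAKING [(enabled, R3)]


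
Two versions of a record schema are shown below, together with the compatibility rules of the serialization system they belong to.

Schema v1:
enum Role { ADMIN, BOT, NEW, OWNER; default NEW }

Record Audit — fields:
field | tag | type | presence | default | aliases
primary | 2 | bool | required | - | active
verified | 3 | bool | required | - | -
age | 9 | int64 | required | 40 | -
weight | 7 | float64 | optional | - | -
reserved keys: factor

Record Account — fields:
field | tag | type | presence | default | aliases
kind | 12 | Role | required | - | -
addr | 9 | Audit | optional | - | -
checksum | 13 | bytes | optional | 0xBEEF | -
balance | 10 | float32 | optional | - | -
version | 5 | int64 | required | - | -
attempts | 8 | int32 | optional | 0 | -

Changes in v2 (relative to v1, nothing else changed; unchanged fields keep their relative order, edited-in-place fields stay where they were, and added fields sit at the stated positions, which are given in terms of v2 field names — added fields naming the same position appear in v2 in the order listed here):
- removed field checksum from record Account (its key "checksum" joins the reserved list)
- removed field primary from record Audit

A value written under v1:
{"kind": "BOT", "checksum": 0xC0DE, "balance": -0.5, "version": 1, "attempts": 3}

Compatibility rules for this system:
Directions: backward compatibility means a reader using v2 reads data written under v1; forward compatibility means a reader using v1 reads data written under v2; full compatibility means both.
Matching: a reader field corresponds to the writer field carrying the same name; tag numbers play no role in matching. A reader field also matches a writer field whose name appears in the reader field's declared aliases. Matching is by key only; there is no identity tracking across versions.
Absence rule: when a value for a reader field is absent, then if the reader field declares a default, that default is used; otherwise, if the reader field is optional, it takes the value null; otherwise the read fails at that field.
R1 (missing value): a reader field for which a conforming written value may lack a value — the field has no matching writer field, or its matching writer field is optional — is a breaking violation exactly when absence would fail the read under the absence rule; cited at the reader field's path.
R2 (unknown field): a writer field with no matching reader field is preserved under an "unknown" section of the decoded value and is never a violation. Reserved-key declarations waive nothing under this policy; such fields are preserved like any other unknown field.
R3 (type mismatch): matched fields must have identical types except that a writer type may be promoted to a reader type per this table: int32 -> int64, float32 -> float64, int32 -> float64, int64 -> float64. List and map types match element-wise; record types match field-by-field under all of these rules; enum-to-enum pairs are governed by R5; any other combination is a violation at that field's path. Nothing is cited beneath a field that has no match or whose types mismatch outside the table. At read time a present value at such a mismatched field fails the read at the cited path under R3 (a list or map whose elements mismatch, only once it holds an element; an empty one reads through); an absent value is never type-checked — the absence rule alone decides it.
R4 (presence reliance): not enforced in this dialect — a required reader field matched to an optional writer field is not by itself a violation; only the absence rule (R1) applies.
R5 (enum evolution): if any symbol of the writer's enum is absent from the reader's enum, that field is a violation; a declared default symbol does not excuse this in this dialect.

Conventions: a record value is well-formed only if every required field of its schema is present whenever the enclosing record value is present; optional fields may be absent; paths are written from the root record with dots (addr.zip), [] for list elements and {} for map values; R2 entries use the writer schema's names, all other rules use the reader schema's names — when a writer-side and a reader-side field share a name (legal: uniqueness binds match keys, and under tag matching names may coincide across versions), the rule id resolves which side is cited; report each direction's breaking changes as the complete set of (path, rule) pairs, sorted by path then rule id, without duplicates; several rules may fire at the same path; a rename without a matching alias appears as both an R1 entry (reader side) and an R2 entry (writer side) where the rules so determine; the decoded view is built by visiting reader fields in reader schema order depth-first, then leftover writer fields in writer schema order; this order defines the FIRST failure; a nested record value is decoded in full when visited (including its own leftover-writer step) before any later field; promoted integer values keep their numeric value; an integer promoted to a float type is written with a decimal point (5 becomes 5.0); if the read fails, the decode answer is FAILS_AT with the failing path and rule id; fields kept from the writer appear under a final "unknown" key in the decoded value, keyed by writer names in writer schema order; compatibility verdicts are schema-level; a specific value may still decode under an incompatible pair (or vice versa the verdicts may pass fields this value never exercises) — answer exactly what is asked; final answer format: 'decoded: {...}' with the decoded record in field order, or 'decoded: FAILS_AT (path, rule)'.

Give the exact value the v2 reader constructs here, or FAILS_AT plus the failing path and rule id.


decoded: {"kind": "BOT", "addr": null, "balance": -0.5, "version": 1, "attempts": 3, "unknown": {"checksum": 0xC0DE}}

arrows below run writer -> reader for Account
decode walk for Account under reader schema v2:
  kind := "BOT"
  addr := null (absent, optional -> null)
  balance := -0.5
  version := 1
  attempts := 3
  writer checksum: kept under "unknown"
  => decoded: {"kind": "BOT", "addr": null, "balance": -0.5, "version": 1, "attempts": 3, "unknown": {"checksum": 0xC0DE}}
ruling out the remaining Account differences:
  removed field primary from record Audit -> a verdict-level change on Account — the shown value reads the same


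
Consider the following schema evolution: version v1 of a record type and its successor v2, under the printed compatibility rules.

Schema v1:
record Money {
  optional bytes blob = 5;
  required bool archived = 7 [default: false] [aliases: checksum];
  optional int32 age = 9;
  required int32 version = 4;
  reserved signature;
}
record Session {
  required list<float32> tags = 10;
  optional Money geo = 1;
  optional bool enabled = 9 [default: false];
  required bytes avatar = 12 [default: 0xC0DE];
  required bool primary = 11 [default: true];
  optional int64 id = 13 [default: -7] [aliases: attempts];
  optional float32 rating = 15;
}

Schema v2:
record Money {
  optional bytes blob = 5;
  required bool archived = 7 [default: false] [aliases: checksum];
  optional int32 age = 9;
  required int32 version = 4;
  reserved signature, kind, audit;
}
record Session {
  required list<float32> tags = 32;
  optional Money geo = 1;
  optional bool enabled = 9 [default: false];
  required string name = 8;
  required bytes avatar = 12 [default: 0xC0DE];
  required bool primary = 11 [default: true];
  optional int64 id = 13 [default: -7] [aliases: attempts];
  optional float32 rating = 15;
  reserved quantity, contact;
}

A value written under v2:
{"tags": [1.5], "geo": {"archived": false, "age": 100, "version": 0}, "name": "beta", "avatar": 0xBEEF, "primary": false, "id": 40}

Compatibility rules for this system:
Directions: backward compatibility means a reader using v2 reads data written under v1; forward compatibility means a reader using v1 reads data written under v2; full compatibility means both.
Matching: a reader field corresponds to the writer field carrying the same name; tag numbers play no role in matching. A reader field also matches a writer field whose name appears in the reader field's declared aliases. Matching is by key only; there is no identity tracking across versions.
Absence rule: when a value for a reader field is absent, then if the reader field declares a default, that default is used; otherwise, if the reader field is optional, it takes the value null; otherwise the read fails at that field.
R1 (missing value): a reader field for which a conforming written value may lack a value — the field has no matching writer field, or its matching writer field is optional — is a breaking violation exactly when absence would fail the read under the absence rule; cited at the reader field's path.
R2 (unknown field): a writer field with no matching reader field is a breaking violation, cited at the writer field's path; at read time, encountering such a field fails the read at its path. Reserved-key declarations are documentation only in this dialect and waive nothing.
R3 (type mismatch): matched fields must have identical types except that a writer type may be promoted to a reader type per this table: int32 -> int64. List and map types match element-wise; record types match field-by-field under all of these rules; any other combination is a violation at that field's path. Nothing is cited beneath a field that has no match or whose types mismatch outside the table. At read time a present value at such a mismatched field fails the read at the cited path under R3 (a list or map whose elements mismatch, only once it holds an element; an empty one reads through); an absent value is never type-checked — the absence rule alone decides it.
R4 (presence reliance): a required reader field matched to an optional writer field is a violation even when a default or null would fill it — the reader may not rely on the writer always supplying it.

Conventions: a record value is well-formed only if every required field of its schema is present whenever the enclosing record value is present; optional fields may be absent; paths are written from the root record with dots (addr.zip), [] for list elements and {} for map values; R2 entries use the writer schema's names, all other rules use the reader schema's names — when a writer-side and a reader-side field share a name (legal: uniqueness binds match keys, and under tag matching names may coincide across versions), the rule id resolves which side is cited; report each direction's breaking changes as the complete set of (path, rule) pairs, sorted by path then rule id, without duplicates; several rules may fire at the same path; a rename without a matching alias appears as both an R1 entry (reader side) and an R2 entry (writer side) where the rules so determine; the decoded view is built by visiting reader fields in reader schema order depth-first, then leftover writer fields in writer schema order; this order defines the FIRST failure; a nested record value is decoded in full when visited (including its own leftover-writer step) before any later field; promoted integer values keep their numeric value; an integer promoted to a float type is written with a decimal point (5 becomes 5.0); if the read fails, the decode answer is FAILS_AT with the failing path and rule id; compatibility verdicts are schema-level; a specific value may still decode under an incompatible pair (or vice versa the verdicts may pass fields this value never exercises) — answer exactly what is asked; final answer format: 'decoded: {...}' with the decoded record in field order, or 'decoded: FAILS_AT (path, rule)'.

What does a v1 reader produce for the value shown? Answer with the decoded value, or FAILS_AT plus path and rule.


the writer's type comes first in each Session pair
decode walk for Session under reader schema v1:
  tags := [1.5]
  geo.blob := null (missing; optional => null)
  geo.archived := false
  geo.age := 100
  geo.version := 0
  enabled := false (missing; default applied)
  avatar := 0xBEEF
  primary := false
  id := 40
  rating := null (missing; optional => null)
  read fails at name under R2 (unknown field)
  => FAILS_AT (name, R2)
checking off the Session differences that do not matter here:
  field tags in record Session: tag 10 changed to 32 -> triggers nothing under the printed rules; the Session answer is the same either way

decoded: FAILS_AT (name, R2)


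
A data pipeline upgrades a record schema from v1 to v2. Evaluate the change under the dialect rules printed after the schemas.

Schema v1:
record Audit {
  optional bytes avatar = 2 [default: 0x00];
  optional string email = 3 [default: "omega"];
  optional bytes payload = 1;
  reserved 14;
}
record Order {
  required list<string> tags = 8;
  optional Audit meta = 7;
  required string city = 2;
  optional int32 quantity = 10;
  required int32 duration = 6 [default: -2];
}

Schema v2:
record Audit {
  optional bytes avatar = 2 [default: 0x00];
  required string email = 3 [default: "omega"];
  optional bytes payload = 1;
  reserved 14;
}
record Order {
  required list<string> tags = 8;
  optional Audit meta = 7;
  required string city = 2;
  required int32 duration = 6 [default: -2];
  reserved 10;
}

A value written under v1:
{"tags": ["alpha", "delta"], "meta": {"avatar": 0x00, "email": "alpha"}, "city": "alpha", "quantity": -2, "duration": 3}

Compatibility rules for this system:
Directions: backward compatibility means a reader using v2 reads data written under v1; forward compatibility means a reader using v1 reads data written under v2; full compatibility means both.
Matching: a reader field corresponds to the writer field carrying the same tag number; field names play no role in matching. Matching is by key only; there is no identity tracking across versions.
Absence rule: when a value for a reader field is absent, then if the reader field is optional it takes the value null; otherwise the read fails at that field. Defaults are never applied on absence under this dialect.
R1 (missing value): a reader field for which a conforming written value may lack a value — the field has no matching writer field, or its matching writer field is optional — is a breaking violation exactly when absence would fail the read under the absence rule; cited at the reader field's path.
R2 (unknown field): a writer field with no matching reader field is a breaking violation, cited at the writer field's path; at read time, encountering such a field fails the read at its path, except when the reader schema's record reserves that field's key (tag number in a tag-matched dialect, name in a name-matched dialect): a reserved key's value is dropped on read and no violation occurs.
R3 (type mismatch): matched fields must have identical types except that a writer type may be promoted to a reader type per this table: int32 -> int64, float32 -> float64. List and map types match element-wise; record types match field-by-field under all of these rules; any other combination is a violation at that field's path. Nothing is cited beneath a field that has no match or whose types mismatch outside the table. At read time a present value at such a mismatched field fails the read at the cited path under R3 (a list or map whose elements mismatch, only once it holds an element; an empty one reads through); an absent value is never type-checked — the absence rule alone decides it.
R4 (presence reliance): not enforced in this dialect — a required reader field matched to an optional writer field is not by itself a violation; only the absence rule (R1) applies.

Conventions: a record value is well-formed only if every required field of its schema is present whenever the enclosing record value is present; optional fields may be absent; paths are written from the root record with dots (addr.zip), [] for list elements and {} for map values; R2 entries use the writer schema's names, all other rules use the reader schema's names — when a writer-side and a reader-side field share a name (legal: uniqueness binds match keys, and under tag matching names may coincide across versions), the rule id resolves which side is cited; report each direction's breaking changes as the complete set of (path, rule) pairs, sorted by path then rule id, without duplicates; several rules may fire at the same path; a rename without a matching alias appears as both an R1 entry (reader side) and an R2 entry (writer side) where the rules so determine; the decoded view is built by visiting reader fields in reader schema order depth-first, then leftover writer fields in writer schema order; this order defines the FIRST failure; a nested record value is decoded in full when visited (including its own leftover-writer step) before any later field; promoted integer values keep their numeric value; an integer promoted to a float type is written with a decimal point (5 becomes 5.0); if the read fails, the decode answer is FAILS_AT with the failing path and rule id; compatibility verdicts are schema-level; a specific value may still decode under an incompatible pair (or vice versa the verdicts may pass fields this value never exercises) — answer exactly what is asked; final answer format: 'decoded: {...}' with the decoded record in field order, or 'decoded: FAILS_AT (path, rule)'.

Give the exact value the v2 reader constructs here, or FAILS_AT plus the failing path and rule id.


decoded: {"tags": ["alpha", "delta"], "meta": {"avatar": 0x00, "email": "alpha", "payload": null}, "city": "alpha", "duration": 3}

each type pair in Order: writer, then reader
decode walk for Order under reader schema v2:
  tags := ["alpha", "delta"]
  meta.avatar := 0x00
  meta.email := "alpha"
  meta.payload := null (not supplied -> null)
  city := "alpha"
  duration := 3
  writer quantity: reserved -> dropped
  => decoded: {"tags": ["alpha", "delta"], "meta": {"avatar": 0x00, "email": "alpha", "payload": null}, "city": "alpha", "duration": 3}
the rest of the Order diff is inert for this question:
  field email in record Audit: optional changed to required -> changes Order's schema-level verdicts only — the decode of this value is the same


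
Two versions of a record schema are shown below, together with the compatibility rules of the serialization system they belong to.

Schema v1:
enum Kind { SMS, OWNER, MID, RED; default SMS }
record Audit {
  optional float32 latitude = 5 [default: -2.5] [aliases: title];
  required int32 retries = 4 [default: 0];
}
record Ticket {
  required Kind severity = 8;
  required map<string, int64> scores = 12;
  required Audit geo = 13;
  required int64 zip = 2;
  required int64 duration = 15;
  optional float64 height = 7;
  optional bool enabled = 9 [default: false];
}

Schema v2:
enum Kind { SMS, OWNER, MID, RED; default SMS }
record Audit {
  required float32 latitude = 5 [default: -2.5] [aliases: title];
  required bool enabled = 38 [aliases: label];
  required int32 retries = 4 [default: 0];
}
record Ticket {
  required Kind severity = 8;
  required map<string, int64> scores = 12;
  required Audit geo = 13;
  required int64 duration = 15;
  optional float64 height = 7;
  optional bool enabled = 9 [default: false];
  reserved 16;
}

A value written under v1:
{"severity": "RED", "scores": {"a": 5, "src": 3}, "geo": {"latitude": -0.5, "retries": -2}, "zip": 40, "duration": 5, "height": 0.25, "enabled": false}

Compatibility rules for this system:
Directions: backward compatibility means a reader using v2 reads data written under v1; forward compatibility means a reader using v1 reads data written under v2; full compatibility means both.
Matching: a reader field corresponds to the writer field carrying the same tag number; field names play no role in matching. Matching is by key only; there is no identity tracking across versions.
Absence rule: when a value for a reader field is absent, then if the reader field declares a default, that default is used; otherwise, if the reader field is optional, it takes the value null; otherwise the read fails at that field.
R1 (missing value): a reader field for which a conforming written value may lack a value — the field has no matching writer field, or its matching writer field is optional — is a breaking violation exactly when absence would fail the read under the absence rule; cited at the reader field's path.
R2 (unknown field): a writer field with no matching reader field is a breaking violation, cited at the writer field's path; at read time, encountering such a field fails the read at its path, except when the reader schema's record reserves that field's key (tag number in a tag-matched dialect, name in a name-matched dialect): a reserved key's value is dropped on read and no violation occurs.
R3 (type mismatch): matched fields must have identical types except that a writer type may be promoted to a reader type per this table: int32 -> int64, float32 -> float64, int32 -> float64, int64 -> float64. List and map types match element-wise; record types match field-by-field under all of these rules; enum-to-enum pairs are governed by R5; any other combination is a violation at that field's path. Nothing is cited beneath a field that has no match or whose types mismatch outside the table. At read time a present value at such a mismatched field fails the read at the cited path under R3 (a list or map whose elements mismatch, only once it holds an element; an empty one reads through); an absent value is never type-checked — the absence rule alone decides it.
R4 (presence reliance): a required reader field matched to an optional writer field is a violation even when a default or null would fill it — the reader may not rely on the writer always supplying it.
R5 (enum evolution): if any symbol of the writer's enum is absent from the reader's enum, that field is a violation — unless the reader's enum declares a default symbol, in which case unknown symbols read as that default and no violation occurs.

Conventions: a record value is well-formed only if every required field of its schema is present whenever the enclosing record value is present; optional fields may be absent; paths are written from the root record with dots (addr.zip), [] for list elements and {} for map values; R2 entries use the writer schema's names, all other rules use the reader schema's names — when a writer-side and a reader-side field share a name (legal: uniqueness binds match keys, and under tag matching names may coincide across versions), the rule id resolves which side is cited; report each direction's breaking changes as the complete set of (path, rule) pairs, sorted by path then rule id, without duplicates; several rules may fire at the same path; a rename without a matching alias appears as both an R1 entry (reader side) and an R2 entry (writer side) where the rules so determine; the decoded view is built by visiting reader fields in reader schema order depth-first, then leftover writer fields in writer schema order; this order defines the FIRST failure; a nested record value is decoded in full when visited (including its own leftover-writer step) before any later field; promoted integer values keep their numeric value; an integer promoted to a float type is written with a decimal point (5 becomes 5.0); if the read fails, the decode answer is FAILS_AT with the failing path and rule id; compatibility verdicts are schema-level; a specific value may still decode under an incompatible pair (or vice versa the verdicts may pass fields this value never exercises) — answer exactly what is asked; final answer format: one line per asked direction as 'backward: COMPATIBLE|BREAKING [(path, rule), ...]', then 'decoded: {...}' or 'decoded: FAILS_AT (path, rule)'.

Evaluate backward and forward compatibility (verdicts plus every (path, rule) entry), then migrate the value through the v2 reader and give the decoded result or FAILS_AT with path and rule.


backward: BREAKING [(geo.enabled, R1), (geo.latitude, R4), (zip, R2)]; forward: BREAKING [(geo.enabled, R2), (zip, R1)]; decoded: FAILS_AT (geo.enabled, R1)

in Ticket below, arrows point writer -> reader
backward pass over Ticket, reader schema v2, writer schema v1:
  severity: Kind -> Kind, writer required; from severity
  scores: map<string, int64> -> map<string, int64>, writer required; from scores
  geo: Audit -> Audit, writer required; from geo
  duration: int64 -> int64, writer required; from duration
  height: float64 -> float64, writer optional; from height
  enabled: bool -> bool, writer optional; from enabled
  writer zip: unknown to reader
  geo.latitude: float32 -> float32, writer optional; from geo.latitude
  geo.enabled: no writer match
  geo.retries: int32 -> int32, writer required; from geo.retries
  violation R1 at geo.enabled
  violation R4 at geo.latitude
  violation R2 at zip
  backward on Ticket therefore BREAKING (3)
forward pass over Ticket, reader schema v1, writer schema v2:
  severity: Kind -> Kind, writer required; from severity
  scores: map<string, int64> -> map<string, int64>, writer required; from scores
  geo: Audit -> Audit, writer required; from geo
  zip: no writer match
  duration: int64 -> int64, writer required; from duration
  height: float64 -> float64, writer optional; from height
  enabled: bool -> bool, writer optional; from enabled
  geo.latitude: float32 -> float32, writer required; from geo.latitude
  geo.retries: int32 -> int32, writer required; from geo.retries
  writer geo.enabled: unknown to reader
  violation R2 at geo.enabled
  violation R1 at zip
  forward on Ticket therefore BREAKING (2)
migrating the Ticket value to v2:
  severity := "RED"
  scores := {"a": 5, "src": 3}
  geo.latitude := -0.5
  read fails at geo.enabled under R1 (no fill)
  => FAILS_AT (geo.enabled, R1)


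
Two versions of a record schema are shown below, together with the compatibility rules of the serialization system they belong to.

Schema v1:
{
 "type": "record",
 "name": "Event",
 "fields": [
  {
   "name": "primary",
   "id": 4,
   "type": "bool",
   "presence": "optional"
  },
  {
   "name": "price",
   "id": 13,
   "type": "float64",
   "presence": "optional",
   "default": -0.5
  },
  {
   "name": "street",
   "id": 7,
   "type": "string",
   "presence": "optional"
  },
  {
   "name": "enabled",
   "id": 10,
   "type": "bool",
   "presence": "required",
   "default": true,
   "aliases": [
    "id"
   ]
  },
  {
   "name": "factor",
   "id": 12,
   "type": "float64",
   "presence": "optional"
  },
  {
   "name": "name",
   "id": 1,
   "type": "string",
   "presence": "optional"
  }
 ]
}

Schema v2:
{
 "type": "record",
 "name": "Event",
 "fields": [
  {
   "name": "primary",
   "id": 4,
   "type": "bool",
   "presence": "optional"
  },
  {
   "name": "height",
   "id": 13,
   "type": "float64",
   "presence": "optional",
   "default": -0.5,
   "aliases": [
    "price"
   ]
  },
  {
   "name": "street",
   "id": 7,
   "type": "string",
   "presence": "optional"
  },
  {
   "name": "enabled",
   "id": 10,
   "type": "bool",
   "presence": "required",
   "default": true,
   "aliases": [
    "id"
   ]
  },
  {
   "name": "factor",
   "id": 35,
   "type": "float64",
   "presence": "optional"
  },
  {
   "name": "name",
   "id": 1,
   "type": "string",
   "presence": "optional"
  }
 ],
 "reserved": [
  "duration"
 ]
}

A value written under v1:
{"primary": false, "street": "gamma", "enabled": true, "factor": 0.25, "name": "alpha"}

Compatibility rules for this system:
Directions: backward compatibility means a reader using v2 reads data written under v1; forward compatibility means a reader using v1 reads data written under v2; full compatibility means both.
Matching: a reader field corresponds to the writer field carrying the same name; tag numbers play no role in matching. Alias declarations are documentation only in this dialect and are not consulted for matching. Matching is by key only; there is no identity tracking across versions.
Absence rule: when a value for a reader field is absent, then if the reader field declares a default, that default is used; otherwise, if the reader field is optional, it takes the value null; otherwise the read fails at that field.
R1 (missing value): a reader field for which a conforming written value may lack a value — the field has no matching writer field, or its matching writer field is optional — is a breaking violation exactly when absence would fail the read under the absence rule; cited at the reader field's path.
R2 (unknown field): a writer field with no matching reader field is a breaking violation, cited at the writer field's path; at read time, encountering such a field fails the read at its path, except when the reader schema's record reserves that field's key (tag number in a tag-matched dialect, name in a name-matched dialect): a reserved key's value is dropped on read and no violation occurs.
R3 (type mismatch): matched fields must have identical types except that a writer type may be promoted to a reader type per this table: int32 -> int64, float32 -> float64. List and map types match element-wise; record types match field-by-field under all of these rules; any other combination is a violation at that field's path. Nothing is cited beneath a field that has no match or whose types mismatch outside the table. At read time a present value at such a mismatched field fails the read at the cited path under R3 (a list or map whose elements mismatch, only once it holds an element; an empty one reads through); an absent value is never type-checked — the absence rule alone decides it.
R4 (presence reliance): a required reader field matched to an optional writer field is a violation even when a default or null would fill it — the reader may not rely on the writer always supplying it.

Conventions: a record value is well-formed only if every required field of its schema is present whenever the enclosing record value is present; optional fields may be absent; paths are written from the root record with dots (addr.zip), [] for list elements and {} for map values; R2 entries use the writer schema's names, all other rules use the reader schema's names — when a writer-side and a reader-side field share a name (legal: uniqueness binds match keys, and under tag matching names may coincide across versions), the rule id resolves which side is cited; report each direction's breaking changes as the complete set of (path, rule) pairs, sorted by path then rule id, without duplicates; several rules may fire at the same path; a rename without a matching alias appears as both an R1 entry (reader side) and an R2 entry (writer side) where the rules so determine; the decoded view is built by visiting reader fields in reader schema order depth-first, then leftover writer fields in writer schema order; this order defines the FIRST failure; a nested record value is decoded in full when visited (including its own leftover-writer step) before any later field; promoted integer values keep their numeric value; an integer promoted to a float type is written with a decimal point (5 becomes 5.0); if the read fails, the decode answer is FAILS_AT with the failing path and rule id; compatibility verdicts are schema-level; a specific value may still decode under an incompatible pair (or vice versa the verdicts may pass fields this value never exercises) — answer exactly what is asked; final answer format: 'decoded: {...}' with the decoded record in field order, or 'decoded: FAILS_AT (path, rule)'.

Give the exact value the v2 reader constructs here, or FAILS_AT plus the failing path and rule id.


decoded: {"primary": false, "height": -0.5, "street": "gamma", "enabled": true, "factor": 0.25, "name": "alpha"}

the writer's type comes first in each Event pair
migrating the Event value to v2:
  primary := false
  height := -0.5 (absent -> default)
  street := "gamma"
  enabled := true
  factor := 0.25
  name := "alpha"
  => decoded: {"primary": false, "height": -0.5, "street": "gamma", "enabled": true, "factor": 0.25, "name": "alpha"}
diffs on Event not affecting the asked answer:
  field factor in record Event: tag 12 changed to 35 -> fires no rule on Event under this dialect and leaves the result unchanged
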